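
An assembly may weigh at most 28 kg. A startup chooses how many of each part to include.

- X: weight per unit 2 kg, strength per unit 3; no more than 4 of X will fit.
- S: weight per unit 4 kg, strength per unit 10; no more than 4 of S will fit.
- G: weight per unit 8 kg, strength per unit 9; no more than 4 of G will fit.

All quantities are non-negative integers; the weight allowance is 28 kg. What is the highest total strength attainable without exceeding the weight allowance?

55

S has the best ratio (10/4); taking only S gives at most 4×10 = 40 (stopped by the supply cap of 4).
Mixing does better — 2×X, 4×S, and 1×G: weight 28 ≤ 28, strength 2·3 + 4·10 + 1·9 = 55.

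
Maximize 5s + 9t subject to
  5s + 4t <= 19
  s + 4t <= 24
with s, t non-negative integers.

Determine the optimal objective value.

(s,t)=(0,4): 5·0+4·4=16≤19, 1·0+4·4=16≤24, objective 36.
(s,t)=(1,3): 5·1+4·3=17≤19, 1·1+4·3=13≤24, objective 32.
(s,t)=(0,3): 5·0+4·3=12≤19, 1·0+4·3=12≤24, objective 27.
The best lattice point is (0,4), giving 36.

36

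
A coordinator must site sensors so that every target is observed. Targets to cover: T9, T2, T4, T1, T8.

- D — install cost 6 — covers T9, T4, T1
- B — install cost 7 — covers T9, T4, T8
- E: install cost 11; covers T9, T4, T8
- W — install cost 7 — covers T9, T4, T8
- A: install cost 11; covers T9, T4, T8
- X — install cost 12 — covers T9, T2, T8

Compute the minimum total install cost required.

This is a weighted set-cover instance.
Choose D and X: together they cover T9, T2, T4, T1, T8 — every target.
Total install cost: 6 + 12 = 18.

18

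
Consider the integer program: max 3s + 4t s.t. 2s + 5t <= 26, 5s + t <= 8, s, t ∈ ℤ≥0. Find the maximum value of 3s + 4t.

Relaxing integrality, the LP optimum is 21.65 at (s,t) = (0.609, 4.96), which is not an integer point.
(s,t)=(0,5): 2·0+5·5=25≤26, 5·0+1·5=5≤8, objective 20.
(s,t)=(0,4): 2·0+5·4=20≤26, 5·0+1·4=4≤8, objective 16.
(s,t)=(1,3): 2·1+5·3=17≤26, 5·1+1·3=8≤8, objective 15.
No feasible integer point exceeds 20.

20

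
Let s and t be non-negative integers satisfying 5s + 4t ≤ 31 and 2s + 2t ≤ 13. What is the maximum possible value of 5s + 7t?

(s,t)=(0,6): 5·0+4·6=24≤31, 2·0+2·6=12≤13, objective 42.
(s,t)=(1,5): 5·1+4·5=25≤31, 2·1+2·5=12≤13, objective 40.
(s,t)=(0,5): 5·0+4·5=20≤31, 2·0+2·5=10≤13, objective 35.
No feasible integer point exceeds 42.

42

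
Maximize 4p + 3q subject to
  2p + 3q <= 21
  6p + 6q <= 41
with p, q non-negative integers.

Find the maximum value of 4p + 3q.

Relaxing integrality, the LP optimum is 27.33 at (p,q) = (6.83, 0), which is not an integer point.
(p,q)=(6,0): 2·6+3·0=12≤21, 6·6+6·0=36≤41, objective 24.
(p,q)=(5,1): 2·5+3·1=13≤21, 6·5+6·1=36≤41, objective 23.
(p,q)=(5,0): 2·5+3·0=10≤21, 6·5+6·0=30≤41, objective 20.
No feasible integer point exceeds 24.

24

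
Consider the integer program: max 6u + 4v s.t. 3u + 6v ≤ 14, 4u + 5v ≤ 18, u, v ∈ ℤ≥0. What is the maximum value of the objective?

24

(u,v)=(4,0): 3·4+6·0=12≤14, 4·4+5·0=16≤18, objective 24.
(u,v)=(3,0): 3·3+6·0=9≤14, 4·3+5·0=12≤18, objective 18.
No feasible integer point exceeds 24.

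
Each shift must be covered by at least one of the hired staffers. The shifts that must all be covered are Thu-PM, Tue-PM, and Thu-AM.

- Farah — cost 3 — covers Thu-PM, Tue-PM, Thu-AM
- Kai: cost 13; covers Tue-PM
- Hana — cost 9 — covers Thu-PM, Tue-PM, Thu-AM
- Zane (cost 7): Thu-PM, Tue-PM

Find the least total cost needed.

This is an integer covering problem.
Farah alone covers Thu-PM, Tue-PM, Thu-AM — every shift.
Total cost: 3.

3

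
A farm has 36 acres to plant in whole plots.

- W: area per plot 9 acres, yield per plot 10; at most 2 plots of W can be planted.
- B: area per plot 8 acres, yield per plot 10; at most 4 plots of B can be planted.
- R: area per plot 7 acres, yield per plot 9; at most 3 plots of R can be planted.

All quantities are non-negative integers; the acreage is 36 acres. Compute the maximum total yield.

40

This is a bounded integer knapsack.
1×W and 3×B: area 33 ≤ 36, yield 1·10 + 3·10 = 40.
4×B: area 32 ≤ 36, yield 4·10 = 40.
Best is 40.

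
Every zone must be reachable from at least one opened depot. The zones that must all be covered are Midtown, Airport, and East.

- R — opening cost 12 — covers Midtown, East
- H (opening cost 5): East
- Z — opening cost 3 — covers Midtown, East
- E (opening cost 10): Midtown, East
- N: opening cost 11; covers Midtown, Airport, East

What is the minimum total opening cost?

11

This is an integer covering problem.
The greedy cost-per-new-zone heuristic would pick Z and N for 14, but a cheaper cover exists.
N alone covers Midtown, Airport, East — every zone.
Total opening cost: 11.
No cover costs less than 11.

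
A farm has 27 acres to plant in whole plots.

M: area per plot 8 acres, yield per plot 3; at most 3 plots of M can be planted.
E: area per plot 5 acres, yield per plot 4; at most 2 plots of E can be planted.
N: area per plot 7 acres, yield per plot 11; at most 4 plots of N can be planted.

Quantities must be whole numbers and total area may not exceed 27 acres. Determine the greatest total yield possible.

N has the best ratio (11/7); taking only N gives at most 3×11 = 33 (stopped by the area limit).
Mixing does better — 1×E and 3×N: area 26 ≤ 27, yield 1·4 + 3·11 = 37.

37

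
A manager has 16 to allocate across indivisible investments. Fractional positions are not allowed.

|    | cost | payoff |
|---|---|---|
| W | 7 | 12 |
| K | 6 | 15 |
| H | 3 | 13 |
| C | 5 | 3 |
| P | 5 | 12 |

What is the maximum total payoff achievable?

40

Allowing fractional choices, the relaxed optimum would be about 43.4, but investments are indivisible.
K + H + P: cost 6 + 3 + 5 = 14 ≤ 16, payoff 15 + 13 + 12 = 40.
W + K + H: cost 7 + 6 + 3 = 16 ≤ 16, payoff 12 + 15 + 13 = 40.
The maximum payoff is 40; one optimal choice is K, H, and P.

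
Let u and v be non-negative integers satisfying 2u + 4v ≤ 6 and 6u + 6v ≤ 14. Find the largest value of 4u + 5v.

9

(u,v)=(1,1): 2·1+4·1=6≤6, 6·1+6·1=12≤14, objective 9.
(u,v)=(2,0): 2·2+4·0=4≤6, 6·2+6·0=12≤14, objective 8.
(u,v)=(0,1): 2·0+4·1=4≤6, 6·0+6·1=6≤14, objective 5.
(u,v)=(1,0): 2·1+4·0=2≤6, 6·1+6·0=6≤14, objective 4.
No feasible integer point exceeds 9.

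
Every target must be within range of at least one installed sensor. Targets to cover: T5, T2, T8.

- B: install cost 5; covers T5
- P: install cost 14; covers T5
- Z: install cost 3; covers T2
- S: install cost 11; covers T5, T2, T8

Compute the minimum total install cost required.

The greedy cost-per-new-target heuristic would pick Z, B, and S for 19, but a cheaper cover exists.
S alone covers T5, T2, T8 — every target.
Total install cost: 11.
No cover costs less than 11.

11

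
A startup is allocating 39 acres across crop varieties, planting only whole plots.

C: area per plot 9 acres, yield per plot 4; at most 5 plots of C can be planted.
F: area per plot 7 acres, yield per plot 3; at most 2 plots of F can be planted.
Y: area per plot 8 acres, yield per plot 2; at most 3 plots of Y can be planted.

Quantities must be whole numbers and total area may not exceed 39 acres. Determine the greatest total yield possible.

16

4×C: area 36 ≤ 39, yield 4·4 = 16.
3×C and 1×F: area 34 ≤ 39, yield 3·4 + 1·3 = 15.
Best is 16.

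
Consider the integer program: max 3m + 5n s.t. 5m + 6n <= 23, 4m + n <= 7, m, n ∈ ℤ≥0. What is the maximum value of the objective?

18

(m,n)=(1,3): 5·1+6·3=23≤23, 4·1+1·3=7≤7, objective 18.
(m,n)=(0,3): 5·0+6·3=18≤23, 4·0+1·3=3≤7, objective 15.
(m,n)=(1,2): 5·1+6·2=17≤23, 4·1+1·2=6≤7, objective 13.
(m,n)=(0,2): 5·0+6·2=12≤23, 4·0+1·2=2≤7, objective 10.
The best lattice point is (1,3), giving 18.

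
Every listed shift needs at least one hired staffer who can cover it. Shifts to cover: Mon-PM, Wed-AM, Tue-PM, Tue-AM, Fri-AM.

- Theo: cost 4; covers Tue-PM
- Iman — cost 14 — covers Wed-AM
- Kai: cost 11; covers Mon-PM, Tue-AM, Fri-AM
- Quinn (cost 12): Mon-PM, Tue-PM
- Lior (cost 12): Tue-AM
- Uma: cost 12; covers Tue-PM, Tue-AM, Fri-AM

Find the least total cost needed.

Choose Theo, Iman, and Kai: together they cover Mon-PM, Wed-AM, Tue-PM, Tue-AM, Fri-AM — every shift.
Total cost: 4 + 14 + 11 = 29.

29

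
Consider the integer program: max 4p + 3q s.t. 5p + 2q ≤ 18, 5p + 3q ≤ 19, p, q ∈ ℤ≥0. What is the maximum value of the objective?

18

The continuous relaxation peaks at (0, 6.33) with value 19.00; rounding to a feasible lattice point costs some objective.
(p,q)=(0,6): 5·0+2·6=12≤18, 5·0+3·6=18≤19, objective 18.
(p,q)=(0,5): 5·0+2·5=10≤18, 5·0+3·5=15≤19, objective 15.
No feasible integer point exceeds 18.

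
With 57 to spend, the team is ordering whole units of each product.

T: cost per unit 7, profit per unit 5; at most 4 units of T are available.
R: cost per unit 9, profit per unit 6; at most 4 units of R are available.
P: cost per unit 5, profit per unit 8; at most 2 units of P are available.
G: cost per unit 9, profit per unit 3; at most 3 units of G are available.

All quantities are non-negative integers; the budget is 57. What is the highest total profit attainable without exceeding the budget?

P has the best ratio (8/5); taking only P gives at most 2×8 = 16 (stopped by the supply cap of 2).
Mixing does better — 4×T, 2×R, and 2×P: cost 56 ≤ 57, profit 4·5 + 2·6 + 2·8 = 48.

48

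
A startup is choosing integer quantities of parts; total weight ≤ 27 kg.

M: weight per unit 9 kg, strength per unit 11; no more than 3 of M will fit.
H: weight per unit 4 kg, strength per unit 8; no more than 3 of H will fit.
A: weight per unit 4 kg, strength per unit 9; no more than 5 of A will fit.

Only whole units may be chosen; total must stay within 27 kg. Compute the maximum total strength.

53

2×H and 4×A: weight 24 ≤ 27, strength 2·8 + 4·9 = 52.
1×H and 5×A: weight 24 ≤ 27, strength 1·8 + 5·9 = 53.
Best is 53.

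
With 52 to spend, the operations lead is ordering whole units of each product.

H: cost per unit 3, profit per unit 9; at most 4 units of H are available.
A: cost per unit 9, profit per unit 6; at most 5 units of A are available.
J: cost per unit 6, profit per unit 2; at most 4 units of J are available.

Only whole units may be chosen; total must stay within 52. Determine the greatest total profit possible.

60

4×H and 4×A: cost 48 ≤ 52, profit 4·9 + 4·6 = 60.
4×H, 3×A, and 2×J: cost 51 ≤ 52, profit 4·9 + 3·6 + 2·2 = 58.
Best is 60.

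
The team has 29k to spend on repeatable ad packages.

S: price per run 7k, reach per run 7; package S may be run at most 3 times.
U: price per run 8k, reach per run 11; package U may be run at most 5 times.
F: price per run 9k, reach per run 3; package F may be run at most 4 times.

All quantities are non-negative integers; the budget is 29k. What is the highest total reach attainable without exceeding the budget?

33

3×S and 1×U: price 29 ≤ 29, reach 3·7 + 1·11 = 32.
3×U: price 24 ≤ 29, reach 3·11 = 33.
Best is 33.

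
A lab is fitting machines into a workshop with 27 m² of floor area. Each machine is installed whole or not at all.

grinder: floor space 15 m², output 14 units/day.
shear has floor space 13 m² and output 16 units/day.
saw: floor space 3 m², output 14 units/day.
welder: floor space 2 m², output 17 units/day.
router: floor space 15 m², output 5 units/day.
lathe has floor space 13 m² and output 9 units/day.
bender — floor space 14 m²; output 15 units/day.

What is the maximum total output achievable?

47

Allowing fractional choices, the relaxed optimum would be about 56.6, but machines are indivisible.
grinder + saw + welder: floor space 15 + 3 + 2 = 20 ≤ 27, output 14 + 14 + 17 = 45.
shear + saw + welder: floor space 13 + 3 + 2 = 18 ≤ 27, output 16 + 14 + 17 = 47.
saw + welder + bender: floor space 3 + 2 + 14 = 19 ≤ 27, output 14 + 17 + 15 = 46.
Best is shear, saw, and welder with total output 47.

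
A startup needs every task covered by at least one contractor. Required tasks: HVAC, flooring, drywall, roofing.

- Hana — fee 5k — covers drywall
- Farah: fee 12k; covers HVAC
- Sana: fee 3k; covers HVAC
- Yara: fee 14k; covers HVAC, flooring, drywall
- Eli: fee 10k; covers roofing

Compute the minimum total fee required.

24

The greedy cost-per-new-task heuristic would pick Sana, Hana, Eli, and Yara for 32, but a cheaper cover exists.
Choose Yara and Eli: together they cover HVAC, flooring, drywall, roofing — every task.
Total fee: 14 + 10 = 24.
No cover costs less than 24.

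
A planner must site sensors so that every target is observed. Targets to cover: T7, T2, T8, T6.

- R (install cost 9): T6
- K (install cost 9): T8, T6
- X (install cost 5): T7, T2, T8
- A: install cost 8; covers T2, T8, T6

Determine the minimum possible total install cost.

Choose X and A: together they cover T7, T2, T8, T6 — every target.
Total install cost: 5 + 8 = 13.
No cover costs less than 13.

13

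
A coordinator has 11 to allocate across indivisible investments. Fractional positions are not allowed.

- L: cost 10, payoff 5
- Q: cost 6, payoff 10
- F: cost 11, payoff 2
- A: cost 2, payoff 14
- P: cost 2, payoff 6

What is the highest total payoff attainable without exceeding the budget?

Q + A: cost 6 + 2 = 8 ≤ 11, payoff 10 + 14 = 24.
Q + A + P: cost 6 + 2 + 2 = 10 ≤ 11, payoff 10 + 14 + 6 = 30.
Best is Q, A, and P with total payoff 30.

30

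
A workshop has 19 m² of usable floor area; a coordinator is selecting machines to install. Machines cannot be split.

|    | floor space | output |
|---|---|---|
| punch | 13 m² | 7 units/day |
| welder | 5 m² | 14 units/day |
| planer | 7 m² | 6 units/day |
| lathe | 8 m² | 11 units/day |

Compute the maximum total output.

25

welder + lathe: floor space 5 + 8 = 13 ≤ 19, output 14 + 11 = 25.
punch + welder: floor space 13 + 5 = 18 ≤ 19, output 7 + 14 = 21.
welder + planer: floor space 5 + 7 = 12 ≤ 19, output 14 + 6 = 20.
Best is welder and lathe with total output 25.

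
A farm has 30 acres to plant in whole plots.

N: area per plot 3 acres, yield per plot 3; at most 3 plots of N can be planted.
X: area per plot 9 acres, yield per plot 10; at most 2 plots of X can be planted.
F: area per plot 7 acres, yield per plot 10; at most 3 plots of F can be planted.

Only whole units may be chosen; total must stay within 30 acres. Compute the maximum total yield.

40

F has the best ratio (10/7); taking only F gives at most 3×10 = 30 (stopped by the supply cap of 3).
Mixing does better — 1×X and 3×F: area 30 ≤ 30, yield 1·10 + 3·10 = 40.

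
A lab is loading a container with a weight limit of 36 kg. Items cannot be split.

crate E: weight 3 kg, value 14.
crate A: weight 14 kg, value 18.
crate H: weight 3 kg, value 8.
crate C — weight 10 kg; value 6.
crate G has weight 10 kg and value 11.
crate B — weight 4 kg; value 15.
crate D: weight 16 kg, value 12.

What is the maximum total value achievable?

Treat it as a binary knapsack problem.
Allowing fractional choices, the relaxed optimum would be about 67.5, but items are indivisible.
crate E + crate A + crate H + crate G + crate B: weight 3 + 14 + 3 + 10 + 4 = 34 ≤ 36, value 14 + 18 + 8 + 11 + 15 = 66.
crate E + crate A + crate H + crate C + crate B: weight 3 + 14 + 3 + 10 + 4 = 34 ≤ 36, value 14 + 18 + 8 + 6 + 15 = 61.
Best is crate E, crate A, crate H, crate G, and crate B with total value 66.

66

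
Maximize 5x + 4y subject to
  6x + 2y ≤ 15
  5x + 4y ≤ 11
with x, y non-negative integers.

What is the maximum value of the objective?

10

(x,y)=(2,0): 6·2+2·0=12≤15, 5·2+4·0=10≤11, objective 10.
(x,y)=(1,1): 6·1+2·1=8≤15, 5·1+4·1=9≤11, objective 9.
(x,y)=(1,0): 6·1+2·0=6≤15, 5·1+4·0=5≤11, objective 5.
No feasible integer point exceeds 10.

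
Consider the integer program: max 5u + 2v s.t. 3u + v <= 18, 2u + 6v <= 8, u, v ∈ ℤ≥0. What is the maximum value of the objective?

20

(u,v)=(4,0): 3·4+1·0=12≤18, 2·4+6·0=8≤8, objective 20.
(u,v)=(3,0): 3·3+1·0=9≤18, 2·3+6·0=6≤8, objective 15.
The best lattice point is (4,0), giving 20.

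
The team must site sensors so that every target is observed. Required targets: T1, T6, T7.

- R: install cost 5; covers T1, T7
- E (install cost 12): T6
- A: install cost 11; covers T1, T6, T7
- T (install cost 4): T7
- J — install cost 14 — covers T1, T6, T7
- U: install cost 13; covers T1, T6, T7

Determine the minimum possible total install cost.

11

The greedy cost-per-new-target heuristic would pick R and A for 16, but a cheaper cover exists.
A alone covers T1, T6, T7 — every target.
Total install cost: 11.
No cover costs less than 11.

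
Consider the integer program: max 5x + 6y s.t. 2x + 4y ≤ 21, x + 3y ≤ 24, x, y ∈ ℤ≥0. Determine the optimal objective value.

The continuous relaxation peaks at (10.5, 0) with value 52.50; rounding to a feasible lattice point costs some objective.
(x,y)=(10,0) is feasible, giving 50.
(x,y)=(9,0) is feasible, giving 45.
Maximum is 50 at (x,y)=(10,0).

50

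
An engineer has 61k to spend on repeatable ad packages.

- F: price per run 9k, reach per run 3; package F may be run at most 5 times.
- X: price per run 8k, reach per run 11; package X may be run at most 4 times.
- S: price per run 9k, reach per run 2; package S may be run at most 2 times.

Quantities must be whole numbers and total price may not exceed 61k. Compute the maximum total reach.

Take 3×F and 4×X: price 59 ≤ 61, reach 3·3 + 4·11 = 53.
X has the best ratio (11/8) and is taken to its limit of 4; remaining capacity is filled optimally with the others.

53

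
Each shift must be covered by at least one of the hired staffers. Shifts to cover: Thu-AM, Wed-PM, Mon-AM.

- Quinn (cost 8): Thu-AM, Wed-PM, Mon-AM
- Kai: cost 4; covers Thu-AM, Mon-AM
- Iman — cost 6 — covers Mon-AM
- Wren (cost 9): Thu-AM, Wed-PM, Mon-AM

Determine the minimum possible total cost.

8

This is an integer covering problem.
The greedy cost-per-new-shift heuristic would pick Kai and Quinn for 12, but a cheaper cover exists.
Quinn alone covers Thu-AM, Wed-PM, Mon-AM — every shift.
Total cost: 8.
No cover costs less than 8.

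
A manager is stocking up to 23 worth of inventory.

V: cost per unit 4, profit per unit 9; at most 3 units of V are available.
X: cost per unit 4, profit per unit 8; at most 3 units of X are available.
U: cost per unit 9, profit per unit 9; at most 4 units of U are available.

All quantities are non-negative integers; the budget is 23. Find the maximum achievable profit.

43

3×V and 2×X: cost 20 ≤ 23, profit 3·9 + 2·8 = 43.
2×V and 3×X: cost 20 ≤ 23, profit 2·9 + 3·8 = 42.
Best is 43.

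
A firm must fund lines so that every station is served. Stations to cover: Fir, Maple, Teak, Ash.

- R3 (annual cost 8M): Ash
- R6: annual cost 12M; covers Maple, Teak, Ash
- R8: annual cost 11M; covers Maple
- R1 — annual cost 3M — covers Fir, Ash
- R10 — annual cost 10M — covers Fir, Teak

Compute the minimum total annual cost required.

Choose R6 and R1: together they cover Fir, Maple, Teak, Ash — every station.
Total annual cost: 12 + 3 = 15.
No cover costs less than 15.

15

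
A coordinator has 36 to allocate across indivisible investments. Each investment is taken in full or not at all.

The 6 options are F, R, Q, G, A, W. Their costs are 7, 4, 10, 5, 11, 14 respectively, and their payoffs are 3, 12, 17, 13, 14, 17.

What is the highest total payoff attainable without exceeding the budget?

Treat it as a binary knapsack problem.
R + G + A + W: cost 4 + 5 + 11 + 14 = 34 ≤ 36, payoff 12 + 13 + 14 + 17 = 56.
R + Q + G + W: cost 4 + 10 + 5 + 14 = 33 ≤ 36, payoff 12 + 17 + 13 + 17 = 59.
R + Q + G + A: cost 4 + 10 + 5 + 11 = 30 ≤ 36, payoff 12 + 17 + 13 + 14 = 56.
Best is R, Q, G, and W with total payoff 59.

59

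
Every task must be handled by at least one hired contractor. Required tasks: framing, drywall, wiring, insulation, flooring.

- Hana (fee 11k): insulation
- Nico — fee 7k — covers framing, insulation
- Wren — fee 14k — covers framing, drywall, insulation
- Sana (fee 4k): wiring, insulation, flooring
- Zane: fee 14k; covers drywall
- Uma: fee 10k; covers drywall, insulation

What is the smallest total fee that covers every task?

18

This is a weighted set-cover instance.
The greedy cost-per-new-task heuristic would pick Sana, Nico, and Uma for 21, but a cheaper cover exists.
Choose Wren and Sana: together they cover framing, drywall, wiring, insulation, flooring — every task.
Total fee: 14 + 4 = 18.
No cover costs less than 18.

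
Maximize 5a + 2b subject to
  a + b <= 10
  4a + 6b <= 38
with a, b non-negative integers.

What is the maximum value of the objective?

45

Relaxing integrality, the LP optimum is 47.50 at (a,b) = (9.5, 0), which is not an integer point.
(a,b)=(9,0): 1·9+1·0=9≤10, 4·9+6·0=36≤38, objective 45.
(a,b)=(8,1): 1·8+1·1=9≤10, 4·8+6·1=38≤38, objective 42.
(a,b)=(8,0): 1·8+1·0=8≤10, 4·8+6·0=32≤38, objective 40.
No feasible integer point exceeds 45.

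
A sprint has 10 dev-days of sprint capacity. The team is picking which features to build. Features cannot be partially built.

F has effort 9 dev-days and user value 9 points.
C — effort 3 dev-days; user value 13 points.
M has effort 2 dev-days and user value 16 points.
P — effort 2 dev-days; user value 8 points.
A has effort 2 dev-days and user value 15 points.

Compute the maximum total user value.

52

Take C, M, P, and A: effort 3 + 2 + 2 + 2 = 9 ≤ 10, user value 13 + 16 + 8 + 15 = 52.
No other feasible combination does better.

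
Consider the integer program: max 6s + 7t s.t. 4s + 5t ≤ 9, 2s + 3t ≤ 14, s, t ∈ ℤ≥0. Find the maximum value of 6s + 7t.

(s,t)=(1,1) is feasible, giving 13.
(s,t)=(2,0) is feasible, giving 12.
(s,t)=(0,1) is feasible, giving 7.
Maximum is 13 at (s,t)=(1,1).

13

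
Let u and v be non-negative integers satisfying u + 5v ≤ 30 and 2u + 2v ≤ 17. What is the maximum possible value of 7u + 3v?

56

(u,v)=(8,0): 1·8+5·0=8≤30, 2·8+2·0=16≤17, objective 56.
(u,v)=(7,1): 1·7+5·1=12≤30, 2·7+2·1=16≤17, objective 52.
(u,v)=(7,0): 1·7+5·0=7≤30, 2·7+2·0=14≤17, objective 49.
Maximum is 56 at (u,v)=(8,0).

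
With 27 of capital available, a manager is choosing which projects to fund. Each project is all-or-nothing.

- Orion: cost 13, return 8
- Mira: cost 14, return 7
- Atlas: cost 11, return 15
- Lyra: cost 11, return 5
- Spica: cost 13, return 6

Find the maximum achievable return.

23

Orion + Atlas: cost 13 + 11 = 24 ≤ 27, return 8 + 15 = 23.
Mira + Atlas: cost 14 + 11 = 25 ≤ 27, return 7 + 15 = 22.
Best is Orion and Atlas with total return 23.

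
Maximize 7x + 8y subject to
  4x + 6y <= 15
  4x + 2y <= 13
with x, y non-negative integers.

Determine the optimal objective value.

22

Relaxing integrality, the LP optimum is 25.00 at (x,y) = (3, 0.5), which is not an integer point.
(x,y)=(2,1): 4·2+6·1=14≤15, 4·2+2·1=10≤13, objective 22.
(x,y)=(3,0): 4·3+6·0=12≤15, 4·3+2·0=12≤13, objective 21.
(x,y)=(1,1): 4·1+6·1=10≤15, 4·1+2·1=6≤13, objective 15.
The best lattice point is (2,1), giving 22.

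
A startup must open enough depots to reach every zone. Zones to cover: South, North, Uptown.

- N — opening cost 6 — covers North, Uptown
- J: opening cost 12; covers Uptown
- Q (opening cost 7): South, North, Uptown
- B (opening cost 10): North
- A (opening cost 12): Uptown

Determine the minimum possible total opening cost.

Q alone covers South, North, Uptown — every zone.
Total opening cost: 7.
No cover costs less than 7.

7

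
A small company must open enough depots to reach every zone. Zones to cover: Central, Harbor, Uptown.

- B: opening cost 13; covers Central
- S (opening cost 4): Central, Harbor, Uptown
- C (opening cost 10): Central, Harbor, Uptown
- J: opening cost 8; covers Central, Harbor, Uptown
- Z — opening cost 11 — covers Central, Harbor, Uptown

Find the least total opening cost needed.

4

S alone covers Central, Harbor, Uptown — every zone.
Total opening cost: 4.
No cover costs less than 4.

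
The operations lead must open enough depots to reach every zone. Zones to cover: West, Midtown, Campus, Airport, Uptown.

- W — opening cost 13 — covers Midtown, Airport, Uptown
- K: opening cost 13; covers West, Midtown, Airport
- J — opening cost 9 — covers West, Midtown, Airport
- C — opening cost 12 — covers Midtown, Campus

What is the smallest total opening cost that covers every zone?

Choose W, J, and C: together they cover West, Midtown, Campus, Airport, Uptown — every zone.
Total opening cost: 13 + 9 + 12 = 34.
No cover costs less than 34.

34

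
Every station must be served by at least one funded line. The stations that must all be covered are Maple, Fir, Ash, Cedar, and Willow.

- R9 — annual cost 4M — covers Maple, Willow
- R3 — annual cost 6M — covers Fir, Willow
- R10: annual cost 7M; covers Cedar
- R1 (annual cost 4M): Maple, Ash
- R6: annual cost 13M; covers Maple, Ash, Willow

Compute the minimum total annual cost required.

17

Choose R3, R10, and R1: together they cover Maple, Fir, Ash, Cedar, Willow — every station.
Total annual cost: 6 + 7 + 4 = 17.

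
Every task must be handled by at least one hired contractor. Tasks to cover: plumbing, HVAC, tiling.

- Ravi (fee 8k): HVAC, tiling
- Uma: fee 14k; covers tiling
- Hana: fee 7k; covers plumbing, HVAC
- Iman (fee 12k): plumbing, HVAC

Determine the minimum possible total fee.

Choose Ravi and Hana: together they cover plumbing, HVAC, tiling — every task.
Total fee: 8 + 7 = 15.

15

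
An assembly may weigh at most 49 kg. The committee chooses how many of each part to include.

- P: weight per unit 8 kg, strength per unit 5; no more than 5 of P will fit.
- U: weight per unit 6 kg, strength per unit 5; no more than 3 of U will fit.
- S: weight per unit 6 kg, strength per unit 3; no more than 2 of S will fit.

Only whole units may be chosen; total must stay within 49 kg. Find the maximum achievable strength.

33

U has the best ratio (5/6); taking only U gives at most 3×5 = 15 (stopped by the supply cap of 3).
Mixing does better — 3×P, 3×U, and 1×S: weight 48 ≤ 49, strength 3·5 + 3·5 + 1·3 = 33.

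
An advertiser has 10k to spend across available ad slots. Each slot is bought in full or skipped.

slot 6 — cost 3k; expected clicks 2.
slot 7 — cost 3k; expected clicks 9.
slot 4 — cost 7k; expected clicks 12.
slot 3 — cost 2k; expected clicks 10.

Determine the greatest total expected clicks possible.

22

slot 7 + slot 4: cost 3 + 7 = 10 ≤ 10, expected clicks 9 + 12 = 21.
slot 4 + slot 3: cost 7 + 2 = 9 ≤ 10, expected clicks 12 + 10 = 22.
slot 6 + slot 7 + slot 3: cost 3 + 3 + 2 = 8 ≤ 10, expected clicks 2 + 9 + 10 = 21.
Best is slot 4 and slot 3 with total expected clicks 22.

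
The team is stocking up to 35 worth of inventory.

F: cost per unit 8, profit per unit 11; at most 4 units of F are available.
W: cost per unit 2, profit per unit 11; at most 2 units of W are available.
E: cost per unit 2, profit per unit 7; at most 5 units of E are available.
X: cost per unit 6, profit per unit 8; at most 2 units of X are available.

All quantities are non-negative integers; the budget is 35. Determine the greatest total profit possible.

84

W has the best ratio (11/2); taking only W gives at most 2×11 = 22 (stopped by the supply cap of 2).
Mixing does better — 1×F, 2×W, 5×E, and 2×X: cost 34 ≤ 35, profit 1·11 + 2·11 + 5·7 + 2·8 = 84.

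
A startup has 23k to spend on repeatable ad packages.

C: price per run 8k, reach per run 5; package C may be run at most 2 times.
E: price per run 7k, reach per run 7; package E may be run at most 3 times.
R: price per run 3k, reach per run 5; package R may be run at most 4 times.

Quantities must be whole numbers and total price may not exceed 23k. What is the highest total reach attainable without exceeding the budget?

R has the best ratio (5/3); taking only R gives at most 4×5 = 20 (stopped by the supply cap of 4).
Mixing does better — 2×E and 3×R: price 23 ≤ 23, reach 2·7 + 3·5 = 29.

29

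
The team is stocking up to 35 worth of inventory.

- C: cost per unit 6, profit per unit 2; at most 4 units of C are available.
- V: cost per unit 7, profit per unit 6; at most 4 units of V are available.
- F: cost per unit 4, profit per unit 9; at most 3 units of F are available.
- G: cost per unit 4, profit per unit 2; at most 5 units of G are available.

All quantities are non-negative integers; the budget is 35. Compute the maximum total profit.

45

Take 3×V and 3×F: cost 33 ≤ 35, profit 3·6 + 3·9 = 45.
F has the best ratio (9/4) and is taken to its limit of 3; remaining capacity is filled optimally with the others.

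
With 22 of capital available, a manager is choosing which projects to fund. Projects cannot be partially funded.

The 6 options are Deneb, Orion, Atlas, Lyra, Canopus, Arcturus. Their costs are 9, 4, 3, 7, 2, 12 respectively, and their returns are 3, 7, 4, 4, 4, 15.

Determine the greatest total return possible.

30

Allowing fractional choices, the relaxed optimum would be about 30.6, but projects are indivisible.
Orion + Atlas + Canopus + Arcturus: cost 4 + 3 + 2 + 12 = 21 ≤ 22, return 7 + 4 + 4 + 15 = 30.
Orion + Atlas + Arcturus: cost 4 + 3 + 12 = 19 ≤ 22, return 7 + 4 + 15 = 26.
Orion + Canopus + Arcturus: cost 4 + 2 + 12 = 18 ≤ 22, return 7 + 4 + 15 = 26.
Best is Orion, Atlas, Canopus, and Arcturus with total return 30.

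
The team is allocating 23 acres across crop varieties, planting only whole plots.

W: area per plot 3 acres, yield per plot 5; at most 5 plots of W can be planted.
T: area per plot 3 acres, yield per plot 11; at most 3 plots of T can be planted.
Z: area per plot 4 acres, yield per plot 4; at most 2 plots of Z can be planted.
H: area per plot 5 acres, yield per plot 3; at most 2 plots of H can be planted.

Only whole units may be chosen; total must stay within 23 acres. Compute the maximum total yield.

T has the best ratio (11/3); taking only T gives at most 3×11 = 33 (stopped by the supply cap of 3).
Mixing does better — 4×W and 3×T: area 21 ≤ 23, yield 4·5 + 3·11 = 53.

53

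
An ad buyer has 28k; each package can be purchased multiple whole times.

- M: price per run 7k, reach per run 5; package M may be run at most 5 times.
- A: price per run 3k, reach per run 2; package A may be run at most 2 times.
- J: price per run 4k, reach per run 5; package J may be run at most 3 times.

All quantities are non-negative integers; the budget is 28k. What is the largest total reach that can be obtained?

25

Take 2×M and 3×J: price 26 ≤ 28, reach 2·5 + 3·5 = 25.
J has the best ratio (5/4) and is taken to its limit of 3; remaining capacity is filled optimally with the others.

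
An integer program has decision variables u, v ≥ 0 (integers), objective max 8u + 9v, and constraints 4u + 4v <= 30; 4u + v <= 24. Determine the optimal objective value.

(u,v)=(0,7): 4·0+4·7=28≤30, 4·0+1·7=7≤24, objective 63.
(u,v)=(1,6): 4·1+4·6=28≤30, 4·1+1·6=10≤24, objective 62.
Maximum is 63 at (u,v)=(0,7).

63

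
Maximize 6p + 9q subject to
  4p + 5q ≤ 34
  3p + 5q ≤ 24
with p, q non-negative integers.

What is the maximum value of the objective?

48

(p,q)=(8,0) is feasible, giving 48.
(p,q)=(7,0) is feasible, giving 42.
Maximum is 48 at (p,q)=(8,0).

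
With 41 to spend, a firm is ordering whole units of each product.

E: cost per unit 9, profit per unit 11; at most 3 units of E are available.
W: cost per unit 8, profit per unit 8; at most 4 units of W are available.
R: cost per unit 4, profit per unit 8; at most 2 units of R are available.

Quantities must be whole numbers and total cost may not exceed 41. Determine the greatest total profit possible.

Take 1×E, 3×W, and 2×R: cost 41 ≤ 41, profit 1·11 + 3·8 + 2·8 = 51.
R has the best ratio (8/4) and is taken to its limit of 2; remaining capacity is filled optimally with the others.

51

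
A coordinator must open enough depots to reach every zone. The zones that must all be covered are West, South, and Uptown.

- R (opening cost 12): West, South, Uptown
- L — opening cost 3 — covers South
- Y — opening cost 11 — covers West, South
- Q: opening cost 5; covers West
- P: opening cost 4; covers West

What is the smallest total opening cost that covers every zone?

This is an integer covering problem.
The greedy cost-per-new-zone heuristic would pick L, P, and R for 19, but a cheaper cover exists.
R alone covers West, South, Uptown — every zone.
Total opening cost: 12.
No cover costs less than 12.

12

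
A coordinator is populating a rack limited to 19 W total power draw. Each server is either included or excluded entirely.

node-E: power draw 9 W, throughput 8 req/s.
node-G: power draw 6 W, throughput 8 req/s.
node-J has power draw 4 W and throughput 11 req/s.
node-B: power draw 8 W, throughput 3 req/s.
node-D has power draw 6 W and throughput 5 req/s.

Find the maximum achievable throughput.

27

Treat it as a binary knapsack problem.
Take node-E, node-G, and node-J: power draw 9 + 6 + 4 = 19 ≤ 19, throughput 8 + 8 + 11 = 27.
No other feasible combination does better.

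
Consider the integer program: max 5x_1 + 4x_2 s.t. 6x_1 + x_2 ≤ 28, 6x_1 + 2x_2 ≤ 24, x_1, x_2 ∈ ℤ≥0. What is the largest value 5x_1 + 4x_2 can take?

48

(x_1,x_2)=(0,12): 6·0+1·12=12≤28, 6·0+2·12=24≤24, objective 48.
(x_1,x_2)=(0,11): 6·0+1·11=11≤28, 6·0+2·11=22≤24, objective 44.
The best lattice point is (0,12), giving 48.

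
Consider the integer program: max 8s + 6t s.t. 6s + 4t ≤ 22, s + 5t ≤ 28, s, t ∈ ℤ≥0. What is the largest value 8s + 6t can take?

32

The continuous relaxation peaks at (0, 5.5) with value 33.00; rounding to a feasible lattice point costs some objective.
(s,t)=(1,4): 6·1+4·4=22≤22, 1·1+5·4=21≤28, objective 32.
(s,t)=(0,5): 6·0+4·5=20≤22, 1·0+5·5=25≤28, objective 30.
(s,t)=(1,3): 6·1+4·3=18≤22, 1·1+5·3=16≤28, objective 26.
Maximum is 32 at (s,t)=(1,4).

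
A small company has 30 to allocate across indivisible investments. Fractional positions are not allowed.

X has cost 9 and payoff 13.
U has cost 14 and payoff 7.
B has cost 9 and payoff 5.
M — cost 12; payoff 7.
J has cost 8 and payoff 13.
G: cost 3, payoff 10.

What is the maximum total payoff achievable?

X + B + J + G: cost 9 + 9 + 8 + 3 = 29 ≤ 30, payoff 13 + 5 + 13 + 10 = 41.
X + M + J: cost 9 + 12 + 8 = 29 ≤ 30, payoff 13 + 7 + 13 = 33.
X + J + G: cost 9 + 8 + 3 = 20 ≤ 30, payoff 13 + 13 + 10 = 36.
Best is X, B, J, and G with total payoff 41.

41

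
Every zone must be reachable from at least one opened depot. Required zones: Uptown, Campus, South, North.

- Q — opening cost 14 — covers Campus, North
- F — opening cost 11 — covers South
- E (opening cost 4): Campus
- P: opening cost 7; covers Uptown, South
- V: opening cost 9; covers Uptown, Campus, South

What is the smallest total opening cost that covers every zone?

21

The greedy cost-per-new-zone heuristic would pick V and Q for 23, but a cheaper cover exists.
Choose Q and P: together they cover Uptown, Campus, South, North — every zone.
Total opening cost: 14 + 7 = 21.
No cover costs less than 21.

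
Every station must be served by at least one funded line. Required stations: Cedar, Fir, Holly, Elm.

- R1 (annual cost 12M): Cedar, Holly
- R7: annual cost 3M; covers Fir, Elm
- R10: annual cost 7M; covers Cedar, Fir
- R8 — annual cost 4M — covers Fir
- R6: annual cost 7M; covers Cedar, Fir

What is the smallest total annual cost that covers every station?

15

Choose R1 and R7: together they cover Cedar, Fir, Holly, Elm — every station.
Total annual cost: 12 + 3 = 15.
No cover costs less than 15.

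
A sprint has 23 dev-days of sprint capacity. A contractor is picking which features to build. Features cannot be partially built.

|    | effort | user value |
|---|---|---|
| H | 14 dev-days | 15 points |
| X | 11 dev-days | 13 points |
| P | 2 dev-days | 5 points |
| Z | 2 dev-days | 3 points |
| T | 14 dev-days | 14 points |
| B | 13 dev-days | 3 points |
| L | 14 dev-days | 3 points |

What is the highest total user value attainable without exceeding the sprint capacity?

23

Allowing fractional choices, the relaxed optimum would be about 29.6, but features are indivisible.
H + P + Z: effort 14 + 2 + 2 = 18 ≤ 23, user value 15 + 5 + 3 = 23.
P + Z + T: effort 2 + 2 + 14 = 18 ≤ 23, user value 5 + 3 + 14 = 22.
X + P + Z: effort 11 + 2 + 2 = 15 ≤ 23, user value 13 + 5 + 3 = 21.
Best is H, P, and Z with total user value 23.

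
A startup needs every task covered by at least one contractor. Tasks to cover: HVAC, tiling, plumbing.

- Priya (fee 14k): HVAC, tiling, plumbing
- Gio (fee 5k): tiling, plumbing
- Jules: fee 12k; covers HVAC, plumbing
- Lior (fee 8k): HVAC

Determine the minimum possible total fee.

Choose Gio and Lior: together they cover HVAC, tiling, plumbing — every task.
Total fee: 5 + 8 = 13.
No cover costs less than 13.

13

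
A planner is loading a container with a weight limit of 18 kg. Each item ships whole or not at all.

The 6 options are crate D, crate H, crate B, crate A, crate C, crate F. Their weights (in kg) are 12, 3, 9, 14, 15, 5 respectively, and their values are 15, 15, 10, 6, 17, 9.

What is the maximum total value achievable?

Take crate H, crate B, and crate F: weight 3 + 9 + 5 = 17 ≤ 18, value 15 + 10 + 9 = 34.
No other feasible combination does better.

34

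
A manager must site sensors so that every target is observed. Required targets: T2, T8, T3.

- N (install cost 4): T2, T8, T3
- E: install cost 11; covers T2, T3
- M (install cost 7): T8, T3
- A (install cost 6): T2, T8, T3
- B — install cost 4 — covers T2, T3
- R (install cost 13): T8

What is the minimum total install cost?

4

N alone covers T2, T8, T3 — every target.
Total install cost: 4.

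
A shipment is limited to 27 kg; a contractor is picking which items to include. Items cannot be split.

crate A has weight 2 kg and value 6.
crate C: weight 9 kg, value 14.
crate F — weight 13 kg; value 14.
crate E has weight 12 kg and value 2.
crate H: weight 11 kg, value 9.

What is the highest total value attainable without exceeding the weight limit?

This is a 0-1 knapsack instance.
crate A + crate C + crate F: weight 2 + 9 + 13 = 24 ≤ 27, value 6 + 14 + 14 = 34.
crate A + crate C + crate H: weight 2 + 9 + 11 = 22 ≤ 27, value 6 + 14 + 9 = 29.
Best is crate A, crate C, and crate F with total value 34.

34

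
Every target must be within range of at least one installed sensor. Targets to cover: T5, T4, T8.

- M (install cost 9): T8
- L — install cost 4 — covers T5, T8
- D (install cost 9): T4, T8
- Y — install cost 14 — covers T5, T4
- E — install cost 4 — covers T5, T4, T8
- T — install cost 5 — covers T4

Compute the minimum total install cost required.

4

E alone covers T5, T4, T8 — every target.
Total install cost: 4.
No cover costs less than 4.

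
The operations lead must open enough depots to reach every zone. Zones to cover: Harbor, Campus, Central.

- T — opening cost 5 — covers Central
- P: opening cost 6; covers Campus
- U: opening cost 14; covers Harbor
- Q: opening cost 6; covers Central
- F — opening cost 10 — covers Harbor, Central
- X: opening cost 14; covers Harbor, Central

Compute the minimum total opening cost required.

This is a weighted set-cover instance.
The greedy cost-per-new-zone heuristic would pick T, P, and F for 21, but a cheaper cover exists.
Choose P and F: together they cover Harbor, Campus, Central — every zone.
Total opening cost: 6 + 10 = 16.
No cover costs less than 16.

16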